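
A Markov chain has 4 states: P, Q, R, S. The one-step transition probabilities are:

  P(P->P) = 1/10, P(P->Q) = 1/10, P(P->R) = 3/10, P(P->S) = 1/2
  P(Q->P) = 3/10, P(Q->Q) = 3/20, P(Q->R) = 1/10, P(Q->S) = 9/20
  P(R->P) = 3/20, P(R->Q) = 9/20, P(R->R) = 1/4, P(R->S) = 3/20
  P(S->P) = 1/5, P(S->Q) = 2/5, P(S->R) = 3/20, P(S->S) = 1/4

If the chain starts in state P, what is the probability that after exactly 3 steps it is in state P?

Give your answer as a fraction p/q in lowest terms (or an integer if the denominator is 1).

Computing P^3 by repeated multiplication:
P^1 =
  P: [1/10, 1/10, 3/10, 1/2]
  Q: [3/10, 3/20, 1/10, 9/20]
  R: [3/20, 9/20, 1/4, 3/20]
  S: [1/5, 2/5, 3/20, 1/4]
P^2 =
  P: [37/200, 9/25, 19/100, 53/200]
  Q: [9/50, 111/400, 79/400, 69/200]
  R: [87/400, 51/200, 7/40, 141/400]
  S: [17/80, 99/400, 7/40, 73/200]
P^3 =
  P: [26/125, 33/125, 143/800, 1397/4000]
  Q: [1599/8000, 573/2000, 1463/8000, 1323/4000]
  R: [39/200, 1119/4000, 1499/8000, 2703/8000]
  S: [779/4000, 453/1600, 187/1000, 2681/8000]

(P^3)[P -> P] = 26/125

Answer: 26/125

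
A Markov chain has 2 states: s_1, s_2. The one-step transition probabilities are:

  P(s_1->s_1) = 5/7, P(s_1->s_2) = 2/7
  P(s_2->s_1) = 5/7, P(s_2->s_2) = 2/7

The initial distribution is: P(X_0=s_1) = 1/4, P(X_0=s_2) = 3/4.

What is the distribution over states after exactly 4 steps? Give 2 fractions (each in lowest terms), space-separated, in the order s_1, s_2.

Propagating the distribution step by step (d_{t+1} = d_t * P):
d_0 = (s_1=1/4, s_2=3/4)
  d_1[s_1] = 1/4*5/7 + 3/4*5/7 = 5/7
  d_1[s_2] = 1/4*2/7 + 3/4*2/7 = 2/7
d_1 = (s_1=5/7, s_2=2/7)
  d_2[s_1] = 5/7*5/7 + 2/7*5/7 = 5/7
  d_2[s_2] = 5/7*2/7 + 2/7*2/7 = 2/7
d_2 = (s_1=5/7, s_2=2/7)
  d_3[s_1] = 5/7*5/7 + 2/7*5/7 = 5/7
  d_3[s_2] = 5/7*2/7 + 2/7*2/7 = 2/7
d_3 = (s_1=5/7, s_2=2/7)
  d_4[s_1] = 5/7*5/7 + 2/7*5/7 = 5/7
  d_4[s_2] = 5/7*2/7 + 2/7*2/7 = 2/7
d_4 = (s_1=5/7, s_2=2/7)

Answer: 5/7 2/7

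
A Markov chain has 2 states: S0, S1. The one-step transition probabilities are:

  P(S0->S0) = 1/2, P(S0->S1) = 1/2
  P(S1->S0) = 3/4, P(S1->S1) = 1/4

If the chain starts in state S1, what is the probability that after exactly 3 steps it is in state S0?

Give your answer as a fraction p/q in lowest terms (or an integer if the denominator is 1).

Computing P^3 by repeated multiplication:
P^1 =
  S0: [1/2, 1/2]
  S1: [3/4, 1/4]
P^2 =
  S0: [5/8, 3/8]
  S1: [9/16, 7/16]
P^3 =
  S0: [19/32, 13/32]
  S1: [39/64, 25/64]

(P^3)[S1 -> S0] = 39/64

Answer: 39/64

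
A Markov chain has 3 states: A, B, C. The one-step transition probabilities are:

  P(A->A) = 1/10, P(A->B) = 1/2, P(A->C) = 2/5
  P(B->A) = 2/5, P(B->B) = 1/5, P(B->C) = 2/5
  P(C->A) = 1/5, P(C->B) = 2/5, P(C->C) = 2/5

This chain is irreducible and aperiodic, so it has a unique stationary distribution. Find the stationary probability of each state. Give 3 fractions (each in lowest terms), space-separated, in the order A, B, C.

The stationary distribution satisfies pi = pi * P, i.e.:
  pi_A = 1/10*pi_A + 2/5*pi_B + 1/5*pi_C
  pi_B = 1/2*pi_A + 1/5*pi_B + 2/5*pi_C
  pi_C = 2/5*pi_A + 2/5*pi_B + 2/5*pi_C
with normalization: pi_A + pi_B + pi_C = 1.

Using the first 2 balance equations plus normalization, the linear system A*pi = b is:
  [-9/10, 2/5, 1/5] . pi = 0
  [1/2, -4/5, 2/5] . pi = 0
  [1, 1, 1] . pi = 1

Solving yields:
  pi_A = 16/65
  pi_B = 23/65
  pi_C = 2/5

Verification (pi * P):
  16/65*1/10 + 23/65*2/5 + 2/5*1/5 = 16/65 = pi_A  (ok)
  16/65*1/2 + 23/65*1/5 + 2/5*2/5 = 23/65 = pi_B  (ok)
  16/65*2/5 + 23/65*2/5 + 2/5*2/5 = 2/5 = pi_C  (ok)

Answer: 16/65 23/65 2/5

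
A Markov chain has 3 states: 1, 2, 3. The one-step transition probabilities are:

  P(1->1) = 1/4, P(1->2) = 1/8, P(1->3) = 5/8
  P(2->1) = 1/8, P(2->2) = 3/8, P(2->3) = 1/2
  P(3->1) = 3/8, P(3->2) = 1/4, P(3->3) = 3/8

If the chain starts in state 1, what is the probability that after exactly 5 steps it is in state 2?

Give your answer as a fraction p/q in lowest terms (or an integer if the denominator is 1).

Answer: 8049/32768

Derivation:
Computing P^5 by repeated multiplication:
P^1 =
  1: [1/4, 1/8, 5/8]
  2: [1/8, 3/8, 1/2]
  3: [3/8, 1/4, 3/8]
P^2 =
  1: [5/16, 15/64, 29/64]
  2: [17/64, 9/32, 29/64]
  3: [17/64, 15/64, 1/2]
P^3 =
  1: [71/256, 123/512, 247/512]
  2: [139/512, 129/512, 61/128]
  3: [145/512, 63/256, 241/512]
P^4 =
  1: [287/1024, 1005/4096, 1943/4096]
  2: [1139/4096, 507/2048, 1943/4096]
  3: [1139/4096, 1005/4096, 61/128]
P^5 =
  1: [4565/16384, 8049/32768, 15589/32768]
  2: [9121/32768, 8067/32768, 3895/8192]
  3: [9139/32768, 4029/16384, 15571/32768]

(P^5)[1 -> 2] = 8049/32768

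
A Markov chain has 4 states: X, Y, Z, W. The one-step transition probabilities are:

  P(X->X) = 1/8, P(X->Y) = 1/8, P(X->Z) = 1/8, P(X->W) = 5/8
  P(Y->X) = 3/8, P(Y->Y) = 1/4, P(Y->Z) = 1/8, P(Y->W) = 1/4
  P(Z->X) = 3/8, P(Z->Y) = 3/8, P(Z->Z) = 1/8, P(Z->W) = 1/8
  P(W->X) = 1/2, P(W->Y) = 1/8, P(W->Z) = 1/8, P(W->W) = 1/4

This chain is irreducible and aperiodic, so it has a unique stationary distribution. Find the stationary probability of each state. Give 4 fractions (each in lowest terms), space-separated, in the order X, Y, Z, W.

The stationary distribution satisfies pi = pi * P, i.e.:
  pi_X = 1/8*pi_X + 3/8*pi_Y + 3/8*pi_Z + 1/2*pi_W
  pi_Y = 1/8*pi_X + 1/4*pi_Y + 3/8*pi_Z + 1/8*pi_W
  pi_Z = 1/8*pi_X + 1/8*pi_Y + 1/8*pi_Z + 1/8*pi_W
  pi_W = 5/8*pi_X + 1/4*pi_Y + 1/8*pi_Z + 1/4*pi_W
with normalization: pi_X + pi_Y + pi_Z + pi_W = 1.

Using the first 3 balance equations plus normalization, the linear system A*pi = b is:
  [-7/8, 3/8, 3/8, 1/2] . pi = 0
  [1/8, -3/4, 3/8, 1/8] . pi = 0
  [1/8, 1/8, -7/8, 1/8] . pi = 0
  [1, 1, 1, 1] . pi = 1

Solving yields:
  pi_X = 207/616
  pi_Y = 5/28
  pi_Z = 1/8
  pi_W = 111/308

Verification (pi * P):
  207/616*1/8 + 5/28*3/8 + 1/8*3/8 + 111/308*1/2 = 207/616 = pi_X  (ok)
  207/616*1/8 + 5/28*1/4 + 1/8*3/8 + 111/308*1/8 = 5/28 = pi_Y  (ok)
  207/616*1/8 + 5/28*1/8 + 1/8*1/8 + 111/308*1/8 = 1/8 = pi_Z  (ok)
  207/616*5/8 + 5/28*1/4 + 1/8*1/8 + 111/308*1/4 = 111/308 = pi_W  (ok)

Answer: 207/616 5/28 1/8 111/308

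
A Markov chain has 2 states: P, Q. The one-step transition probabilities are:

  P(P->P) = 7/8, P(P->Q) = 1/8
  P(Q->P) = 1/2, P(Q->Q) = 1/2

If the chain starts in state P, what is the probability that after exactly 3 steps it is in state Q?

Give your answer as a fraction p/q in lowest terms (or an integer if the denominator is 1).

Computing P^3 by repeated multiplication:
P^1 =
  P: [7/8, 1/8]
  Q: [1/2, 1/2]
P^2 =
  P: [53/64, 11/64]
  Q: [11/16, 5/16]
P^3 =
  P: [415/512, 97/512]
  Q: [97/128, 31/128]

(P^3)[P -> Q] = 97/512

Answer: 97/512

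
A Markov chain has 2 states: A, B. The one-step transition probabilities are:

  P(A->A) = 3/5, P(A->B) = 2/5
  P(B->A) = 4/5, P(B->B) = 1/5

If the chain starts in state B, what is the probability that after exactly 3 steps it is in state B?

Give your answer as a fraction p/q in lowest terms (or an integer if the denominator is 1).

Computing P^3 by repeated multiplication:
P^1 =
  A: [3/5, 2/5]
  B: [4/5, 1/5]
P^2 =
  A: [17/25, 8/25]
  B: [16/25, 9/25]
P^3 =
  A: [83/125, 42/125]
  B: [84/125, 41/125]

(P^3)[B -> B] = 41/125

Answer: 41/125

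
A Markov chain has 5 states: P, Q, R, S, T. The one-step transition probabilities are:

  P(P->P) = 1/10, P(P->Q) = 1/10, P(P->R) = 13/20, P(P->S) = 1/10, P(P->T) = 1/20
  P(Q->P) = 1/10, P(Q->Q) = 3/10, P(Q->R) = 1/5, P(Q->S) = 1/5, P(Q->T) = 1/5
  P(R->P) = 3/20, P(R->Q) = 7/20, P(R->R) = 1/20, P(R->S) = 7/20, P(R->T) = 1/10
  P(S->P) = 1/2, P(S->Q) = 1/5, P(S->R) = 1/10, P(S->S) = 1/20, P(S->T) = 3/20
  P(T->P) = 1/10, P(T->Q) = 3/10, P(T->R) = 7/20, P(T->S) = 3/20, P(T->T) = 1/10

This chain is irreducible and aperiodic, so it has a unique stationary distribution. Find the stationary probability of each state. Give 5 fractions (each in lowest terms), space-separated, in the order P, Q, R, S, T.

Answer: 22012/118247 30351/118247 29218/118247 21816/118247 14850/118247

Derivation:
The stationary distribution satisfies pi = pi * P, i.e.:
  pi_P = 1/10*pi_P + 1/10*pi_Q + 3/20*pi_R + 1/2*pi_S + 1/10*pi_T
  pi_Q = 1/10*pi_P + 3/10*pi_Q + 7/20*pi_R + 1/5*pi_S + 3/10*pi_T
  pi_R = 13/20*pi_P + 1/5*pi_Q + 1/20*pi_R + 1/10*pi_S + 7/20*pi_T
  pi_S = 1/10*pi_P + 1/5*pi_Q + 7/20*pi_R + 1/20*pi_S + 3/20*pi_T
  pi_T = 1/20*pi_P + 1/5*pi_Q + 1/10*pi_R + 3/20*pi_S + 1/10*pi_T
with normalization: pi_P + pi_Q + pi_R + pi_S + pi_T = 1.

Using the first 4 balance equations plus normalization, the linear system A*pi = b is:
  [-9/10, 1/10, 3/20, 1/2, 1/10] . pi = 0
  [1/10, -7/10, 7/20, 1/5, 3/10] . pi = 0
  [13/20, 1/5, -19/20, 1/10, 7/20] . pi = 0
  [1/10, 1/5, 7/20, -19/20, 3/20] . pi = 0
  [1, 1, 1, 1, 1] . pi = 1

Solving yields:
  pi_P = 22012/118247
  pi_Q = 30351/118247
  pi_R = 29218/118247
  pi_S = 21816/118247
  pi_T = 14850/118247

Verification (pi * P):
  22012/118247*1/10 + 30351/118247*1/10 + 29218/118247*3/20 + 21816/118247*1/2 + 14850/118247*1/10 = 22012/118247 = pi_P  (ok)
  22012/118247*1/10 + 30351/118247*3/10 + 29218/118247*7/20 + 21816/118247*1/5 + 14850/118247*3/10 = 30351/118247 = pi_Q  (ok)
  22012/118247*13/20 + 30351/118247*1/5 + 29218/118247*1/20 + 21816/118247*1/10 + 14850/118247*7/20 = 29218/118247 = pi_R  (ok)
  22012/118247*1/10 + 30351/118247*1/5 + 29218/118247*7/20 + 21816/118247*1/20 + 14850/118247*3/20 = 21816/118247 = pi_S  (ok)
  22012/118247*1/20 + 30351/118247*1/5 + 29218/118247*1/10 + 21816/118247*3/20 + 14850/118247*1/10 = 14850/118247 = pi_T  (ok)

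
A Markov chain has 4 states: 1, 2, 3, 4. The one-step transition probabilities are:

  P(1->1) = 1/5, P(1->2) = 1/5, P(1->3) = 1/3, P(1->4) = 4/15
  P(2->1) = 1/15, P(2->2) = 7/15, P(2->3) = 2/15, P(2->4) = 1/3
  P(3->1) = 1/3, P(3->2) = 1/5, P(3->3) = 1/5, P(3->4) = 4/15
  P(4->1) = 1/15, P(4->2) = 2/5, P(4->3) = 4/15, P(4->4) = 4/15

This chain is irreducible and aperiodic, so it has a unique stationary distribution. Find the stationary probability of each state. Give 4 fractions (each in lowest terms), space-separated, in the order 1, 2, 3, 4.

The stationary distribution satisfies pi = pi * P, i.e.:
  pi_1 = 1/5*pi_1 + 1/15*pi_2 + 1/3*pi_3 + 1/15*pi_4
  pi_2 = 1/5*pi_1 + 7/15*pi_2 + 1/5*pi_3 + 2/5*pi_4
  pi_3 = 1/3*pi_1 + 2/15*pi_2 + 1/5*pi_3 + 4/15*pi_4
  pi_4 = 4/15*pi_1 + 1/3*pi_2 + 4/15*pi_3 + 4/15*pi_4
with normalization: pi_1 + pi_2 + pi_3 + pi_4 = 1.

Using the first 3 balance equations plus normalization, the linear system A*pi = b is:
  [-4/5, 1/15, 1/3, 1/15] . pi = 0
  [1/5, -8/15, 1/5, 2/5] . pi = 0
  [1/3, 2/15, -4/5, 4/15] . pi = 0
  [1, 1, 1, 1] . pi = 1

Solving yields:
  pi_1 = 197/1377
  pi_2 = 19/54
  pi_3 = 296/1377
  pi_4 = 47/162

Verification (pi * P):
  197/1377*1/5 + 19/54*1/15 + 296/1377*1/3 + 47/162*1/15 = 197/1377 = pi_1  (ok)
  197/1377*1/5 + 19/54*7/15 + 296/1377*1/5 + 47/162*2/5 = 19/54 = pi_2  (ok)
  197/1377*1/3 + 19/54*2/15 + 296/1377*1/5 + 47/162*4/15 = 296/1377 = pi_3  (ok)
  197/1377*4/15 + 19/54*1/3 + 296/1377*4/15 + 47/162*4/15 = 47/162 = pi_4  (ok)

Answer: 197/1377 19/54 296/1377 47/162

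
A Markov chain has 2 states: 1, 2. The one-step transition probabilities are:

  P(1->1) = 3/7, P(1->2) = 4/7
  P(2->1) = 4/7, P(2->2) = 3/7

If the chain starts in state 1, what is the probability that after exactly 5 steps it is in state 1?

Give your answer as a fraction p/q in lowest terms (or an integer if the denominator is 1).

Computing P^5 by repeated multiplication:
P^1 =
  1: [3/7, 4/7]
  2: [4/7, 3/7]
P^2 =
  1: [25/49, 24/49]
  2: [24/49, 25/49]
P^3 =
  1: [171/343, 172/343]
  2: [172/343, 171/343]
P^4 =
  1: [1201/2401, 1200/2401]
  2: [1200/2401, 1201/2401]
P^5 =
  1: [8403/16807, 8404/16807]
  2: [8404/16807, 8403/16807]

(P^5)[1 -> 1] = 8403/16807

Answer: 8403/16807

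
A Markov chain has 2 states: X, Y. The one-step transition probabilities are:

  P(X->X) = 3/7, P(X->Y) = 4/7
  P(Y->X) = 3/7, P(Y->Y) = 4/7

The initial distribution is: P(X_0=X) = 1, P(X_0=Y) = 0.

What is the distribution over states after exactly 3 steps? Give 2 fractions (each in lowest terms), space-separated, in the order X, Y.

Answer: 3/7 4/7

Derivation:
Propagating the distribution step by step (d_{t+1} = d_t * P):
d_0 = (X=1, Y=0)
  d_1[X] = 1*3/7 + 0*3/7 = 3/7
  d_1[Y] = 1*4/7 + 0*4/7 = 4/7
d_1 = (X=3/7, Y=4/7)
  d_2[X] = 3/7*3/7 + 4/7*3/7 = 3/7
  d_2[Y] = 3/7*4/7 + 4/7*4/7 = 4/7
d_2 = (X=3/7, Y=4/7)
  d_3[X] = 3/7*3/7 + 4/7*3/7 = 3/7
  d_3[Y] = 3/7*4/7 + 4/7*4/7 = 4/7
d_3 = (X=3/7, Y=4/7)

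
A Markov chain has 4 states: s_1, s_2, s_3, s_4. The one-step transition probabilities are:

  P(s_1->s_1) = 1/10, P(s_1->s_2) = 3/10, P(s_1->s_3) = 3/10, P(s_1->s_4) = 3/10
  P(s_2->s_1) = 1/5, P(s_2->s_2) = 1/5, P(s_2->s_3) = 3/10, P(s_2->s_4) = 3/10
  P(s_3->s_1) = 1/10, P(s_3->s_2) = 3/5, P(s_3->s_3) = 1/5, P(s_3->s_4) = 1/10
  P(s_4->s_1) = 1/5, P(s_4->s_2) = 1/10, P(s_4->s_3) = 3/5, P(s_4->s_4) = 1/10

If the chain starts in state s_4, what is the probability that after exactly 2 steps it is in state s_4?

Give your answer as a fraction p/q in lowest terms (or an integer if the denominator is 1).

Answer: 4/25

Derivation:
Computing P^2 by repeated multiplication:
P^1 =
  s_1: [1/10, 3/10, 3/10, 3/10]
  s_2: [1/5, 1/5, 3/10, 3/10]
  s_3: [1/10, 3/5, 1/5, 1/10]
  s_4: [1/5, 1/10, 3/5, 1/10]
P^2 =
  s_1: [4/25, 3/10, 9/25, 9/50]
  s_2: [3/20, 31/100, 9/25, 9/50]
  s_3: [17/100, 7/25, 31/100, 6/25]
  s_4: [3/25, 9/20, 27/100, 4/25]

(P^2)[s_4 -> s_4] = 4/25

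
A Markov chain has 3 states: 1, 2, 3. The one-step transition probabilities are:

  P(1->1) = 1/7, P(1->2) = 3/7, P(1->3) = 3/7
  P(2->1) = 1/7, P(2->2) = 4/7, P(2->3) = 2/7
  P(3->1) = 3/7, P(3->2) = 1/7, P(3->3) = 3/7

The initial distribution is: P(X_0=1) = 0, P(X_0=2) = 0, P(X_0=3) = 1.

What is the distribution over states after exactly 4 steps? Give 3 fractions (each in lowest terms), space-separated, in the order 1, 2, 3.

Propagating the distribution step by step (d_{t+1} = d_t * P):
d_0 = (1=0, 2=0, 3=1)
  d_1[1] = 0*1/7 + 0*1/7 + 1*3/7 = 3/7
  d_1[2] = 0*3/7 + 0*4/7 + 1*1/7 = 1/7
  d_1[3] = 0*3/7 + 0*2/7 + 1*3/7 = 3/7
d_1 = (1=3/7, 2=1/7, 3=3/7)
  d_2[1] = 3/7*1/7 + 1/7*1/7 + 3/7*3/7 = 13/49
  d_2[2] = 3/7*3/7 + 1/7*4/7 + 3/7*1/7 = 16/49
  d_2[3] = 3/7*3/7 + 1/7*2/7 + 3/7*3/7 = 20/49
d_2 = (1=13/49, 2=16/49, 3=20/49)
  d_3[1] = 13/49*1/7 + 16/49*1/7 + 20/49*3/7 = 89/343
  d_3[2] = 13/49*3/7 + 16/49*4/7 + 20/49*1/7 = 123/343
  d_3[3] = 13/49*3/7 + 16/49*2/7 + 20/49*3/7 = 131/343
d_3 = (1=89/343, 2=123/343, 3=131/343)
  d_4[1] = 89/343*1/7 + 123/343*1/7 + 131/343*3/7 = 605/2401
  d_4[2] = 89/343*3/7 + 123/343*4/7 + 131/343*1/7 = 890/2401
  d_4[3] = 89/343*3/7 + 123/343*2/7 + 131/343*3/7 = 906/2401
d_4 = (1=605/2401, 2=890/2401, 3=906/2401)

Answer: 605/2401 890/2401 906/2401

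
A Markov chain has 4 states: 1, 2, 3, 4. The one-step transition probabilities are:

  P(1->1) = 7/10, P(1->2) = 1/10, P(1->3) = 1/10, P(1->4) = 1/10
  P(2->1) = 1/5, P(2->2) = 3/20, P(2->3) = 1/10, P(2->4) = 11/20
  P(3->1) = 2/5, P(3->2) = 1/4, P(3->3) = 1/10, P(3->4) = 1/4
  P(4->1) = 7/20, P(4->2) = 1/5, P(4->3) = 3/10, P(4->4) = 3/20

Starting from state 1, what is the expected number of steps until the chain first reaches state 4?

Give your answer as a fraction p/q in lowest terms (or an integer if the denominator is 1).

Let h_i = expected steps to first reach 4 from state i.
Boundary: h_4 = 0.
First-step equations for the other states:
  h_1 = 1 + 7/10*h_1 + 1/10*h_2 + 1/10*h_3 + 1/10*h_4
  h_2 = 1 + 1/5*h_1 + 3/20*h_2 + 1/10*h_3 + 11/20*h_4
  h_3 = 1 + 2/5*h_1 + 1/4*h_2 + 1/10*h_3 + 1/4*h_4

Substituting h_4 = 0 and rearranging gives the linear system (I - Q) h = 1:
  [3/10, -1/10, -1/10] . (h_1, h_2, h_3) = 1
  [-1/5, 17/20, -1/10] . (h_1, h_2, h_3) = 1
  [-2/5, -1/4, 9/10] . (h_1, h_2, h_3) = 1

Solving yields:
  h_1 = 950/161
  h_2 = 500/161
  h_3 = 740/161

Starting state is 1, so the expected hitting time is h_1 = 950/161.

Answer: 950/161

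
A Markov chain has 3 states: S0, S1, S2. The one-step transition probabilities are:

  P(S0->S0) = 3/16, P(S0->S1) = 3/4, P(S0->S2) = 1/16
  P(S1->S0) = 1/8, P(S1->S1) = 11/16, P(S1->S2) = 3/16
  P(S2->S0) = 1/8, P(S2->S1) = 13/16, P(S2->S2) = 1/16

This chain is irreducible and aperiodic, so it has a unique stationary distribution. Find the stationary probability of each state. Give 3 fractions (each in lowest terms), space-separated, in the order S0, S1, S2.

The stationary distribution satisfies pi = pi * P, i.e.:
  pi_S0 = 3/16*pi_S0 + 1/8*pi_S1 + 1/8*pi_S2
  pi_S1 = 3/4*pi_S0 + 11/16*pi_S1 + 13/16*pi_S2
  pi_S2 = 1/16*pi_S0 + 3/16*pi_S1 + 1/16*pi_S2
with normalization: pi_S0 + pi_S1 + pi_S2 = 1.

Using the first 2 balance equations plus normalization, the linear system A*pi = b is:
  [-13/16, 1/8, 1/8] . pi = 0
  [3/4, -5/16, 13/16] . pi = 0
  [1, 1, 1] . pi = 1

Solving yields:
  pi_S0 = 2/15
  pi_S1 = 193/270
  pi_S2 = 41/270

Verification (pi * P):
  2/15*3/16 + 193/270*1/8 + 41/270*1/8 = 2/15 = pi_S0  (ok)
  2/15*3/4 + 193/270*11/16 + 41/270*13/16 = 193/270 = pi_S1  (ok)
  2/15*1/16 + 193/270*3/16 + 41/270*1/16 = 41/270 = pi_S2  (ok)

Answer: 2/15 193/270 41/270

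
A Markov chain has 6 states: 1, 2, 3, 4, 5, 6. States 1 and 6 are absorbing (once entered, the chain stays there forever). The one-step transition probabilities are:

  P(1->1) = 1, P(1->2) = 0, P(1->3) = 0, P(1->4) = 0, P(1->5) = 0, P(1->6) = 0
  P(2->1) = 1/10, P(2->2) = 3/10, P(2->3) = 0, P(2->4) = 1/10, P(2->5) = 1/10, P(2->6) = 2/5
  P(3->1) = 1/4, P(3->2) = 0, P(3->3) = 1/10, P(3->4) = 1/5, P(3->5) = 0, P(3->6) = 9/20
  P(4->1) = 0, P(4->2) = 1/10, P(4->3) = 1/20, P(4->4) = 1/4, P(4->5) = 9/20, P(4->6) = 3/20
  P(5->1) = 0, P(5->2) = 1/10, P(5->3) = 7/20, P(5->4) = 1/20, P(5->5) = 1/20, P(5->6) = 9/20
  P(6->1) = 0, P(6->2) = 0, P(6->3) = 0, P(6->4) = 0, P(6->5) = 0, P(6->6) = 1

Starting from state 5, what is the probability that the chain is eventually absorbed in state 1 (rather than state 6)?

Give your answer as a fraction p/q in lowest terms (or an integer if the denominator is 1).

Let a_i = P(absorbed in 1 | start in state i).
Boundary conditions: a_1 = 1, a_6 = 0.
For each transient state i, a_i = sum_j P(i->j) * a_j:
  a_2 = 1/10*a_1 + 3/10*a_2 + 0*a_3 + 1/10*a_4 + 1/10*a_5 + 2/5*a_6
  a_3 = 1/4*a_1 + 0*a_2 + 1/10*a_3 + 1/5*a_4 + 0*a_5 + 9/20*a_6
  a_4 = 0*a_1 + 1/10*a_2 + 1/20*a_3 + 1/4*a_4 + 9/20*a_5 + 3/20*a_6
  a_5 = 0*a_1 + 1/10*a_2 + 7/20*a_3 + 1/20*a_4 + 1/20*a_5 + 9/20*a_6

Substituting a_1 = 1 and a_6 = 0, rearrange to (I - Q) a = r where r[i] = P(i -> 1):
  [7/10, 0, -1/10, -1/10] . (a_2, a_3, a_4, a_5) = 1/10
  [0, 9/10, -1/5, 0] . (a_2, a_3, a_4, a_5) = 1/4
  [-1/10, -1/20, 3/4, -9/20] . (a_2, a_3, a_4, a_5) = 0
  [-1/10, -7/20, -1/20, 19/20] . (a_2, a_3, a_4, a_5) = 0

Solving yields:
  a_2 = 1395/7712
  a_3 = 2361/7712
  a_4 = 1969/15424
  a_5 = 2137/15424

Starting state is 5, so the absorption probability is a_5 = 2137/15424.

Answer: 2137/15424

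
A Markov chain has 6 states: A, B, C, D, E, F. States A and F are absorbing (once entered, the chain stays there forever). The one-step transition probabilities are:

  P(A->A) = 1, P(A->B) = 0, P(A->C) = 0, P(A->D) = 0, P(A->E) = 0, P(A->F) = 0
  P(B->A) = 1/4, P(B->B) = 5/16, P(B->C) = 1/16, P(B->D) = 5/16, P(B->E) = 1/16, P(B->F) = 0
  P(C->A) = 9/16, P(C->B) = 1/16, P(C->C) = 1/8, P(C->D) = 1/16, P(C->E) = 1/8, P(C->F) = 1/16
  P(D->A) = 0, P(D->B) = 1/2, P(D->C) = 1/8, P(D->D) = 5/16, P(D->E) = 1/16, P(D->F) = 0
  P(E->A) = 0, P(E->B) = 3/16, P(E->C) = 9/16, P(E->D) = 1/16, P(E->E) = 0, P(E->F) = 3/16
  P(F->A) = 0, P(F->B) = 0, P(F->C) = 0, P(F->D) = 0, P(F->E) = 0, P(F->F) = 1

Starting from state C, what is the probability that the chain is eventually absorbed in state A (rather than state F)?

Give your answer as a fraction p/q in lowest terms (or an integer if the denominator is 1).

Let a_i = P(absorbed in A | start in state i).
Boundary conditions: a_A = 1, a_F = 0.
For each transient state i, a_i = sum_j P(i->j) * a_j:
  a_B = 1/4*a_A + 5/16*a_B + 1/16*a_C + 5/16*a_D + 1/16*a_E + 0*a_F
  a_C = 9/16*a_A + 1/16*a_B + 1/8*a_C + 1/16*a_D + 1/8*a_E + 1/16*a_F
  a_D = 0*a_A + 1/2*a_B + 1/8*a_C + 5/16*a_D + 1/16*a_E + 0*a_F
  a_E = 0*a_A + 3/16*a_B + 9/16*a_C + 1/16*a_D + 0*a_E + 3/16*a_F

Substituting a_A = 1 and a_F = 0, rearrange to (I - Q) a = r where r[i] = P(i -> A):
  [11/16, -1/16, -5/16, -1/16] . (a_B, a_C, a_D, a_E) = 1/4
  [-1/16, 7/8, -1/16, -1/8] . (a_B, a_C, a_D, a_E) = 9/16
  [-1/2, -1/8, 11/16, -1/16] . (a_B, a_C, a_D, a_E) = 0
  [-3/16, -9/16, -1/16, 1] . (a_B, a_C, a_D, a_E) = 0

Solving yields:
  a_B = 13157/14433
  a_C = 12613/14433
  a_D = 4268/4811
  a_E = 3454/4811

Starting state is C, so the absorption probability is a_C = 12613/14433.

Answer: 12613/14433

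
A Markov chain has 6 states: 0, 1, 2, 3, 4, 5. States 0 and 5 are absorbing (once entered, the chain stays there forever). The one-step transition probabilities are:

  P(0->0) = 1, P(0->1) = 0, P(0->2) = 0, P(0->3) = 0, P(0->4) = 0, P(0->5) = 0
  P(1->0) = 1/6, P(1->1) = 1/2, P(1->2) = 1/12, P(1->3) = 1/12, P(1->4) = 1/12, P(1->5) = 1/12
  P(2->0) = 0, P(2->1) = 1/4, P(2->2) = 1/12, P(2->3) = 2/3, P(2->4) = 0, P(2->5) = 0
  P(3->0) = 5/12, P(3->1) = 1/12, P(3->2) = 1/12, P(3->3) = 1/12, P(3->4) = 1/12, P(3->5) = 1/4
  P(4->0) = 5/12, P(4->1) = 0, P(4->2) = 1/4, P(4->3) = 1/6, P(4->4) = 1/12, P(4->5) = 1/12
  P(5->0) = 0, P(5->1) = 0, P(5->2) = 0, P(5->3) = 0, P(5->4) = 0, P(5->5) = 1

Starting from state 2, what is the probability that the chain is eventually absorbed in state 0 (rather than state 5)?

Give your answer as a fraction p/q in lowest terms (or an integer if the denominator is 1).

Answer: 1395/2141

Derivation:
Let a_i = P(absorbed in 0 | start in state i).
Boundary conditions: a_0 = 1, a_5 = 0.
For each transient state i, a_i = sum_j P(i->j) * a_j:
  a_1 = 1/6*a_0 + 1/2*a_1 + 1/12*a_2 + 1/12*a_3 + 1/12*a_4 + 1/12*a_5
  a_2 = 0*a_0 + 1/4*a_1 + 1/12*a_2 + 2/3*a_3 + 0*a_4 + 0*a_5
  a_3 = 5/12*a_0 + 1/12*a_1 + 1/12*a_2 + 1/12*a_3 + 1/12*a_4 + 1/4*a_5
  a_4 = 5/12*a_0 + 0*a_1 + 1/4*a_2 + 1/6*a_3 + 1/12*a_4 + 1/12*a_5

Substituting a_0 = 1 and a_5 = 0, rearrange to (I - Q) a = r where r[i] = P(i -> 0):
  [1/2, -1/12, -1/12, -1/12] . (a_1, a_2, a_3, a_4) = 1/6
  [-1/4, 11/12, -2/3, 0] . (a_1, a_2, a_3, a_4) = 0
  [-1/12, -1/12, 11/12, -1/12] . (a_1, a_2, a_3, a_4) = 5/12
  [0, -1/4, -1/6, 11/12] . (a_1, a_2, a_3, a_4) = 5/12

Solving yields:
  a_1 = 1443/2141
  a_2 = 1395/2141
  a_3 = 1377/2141
  a_4 = 1604/2141

Starting state is 2, so the absorption probability is a_2 = 1395/2141.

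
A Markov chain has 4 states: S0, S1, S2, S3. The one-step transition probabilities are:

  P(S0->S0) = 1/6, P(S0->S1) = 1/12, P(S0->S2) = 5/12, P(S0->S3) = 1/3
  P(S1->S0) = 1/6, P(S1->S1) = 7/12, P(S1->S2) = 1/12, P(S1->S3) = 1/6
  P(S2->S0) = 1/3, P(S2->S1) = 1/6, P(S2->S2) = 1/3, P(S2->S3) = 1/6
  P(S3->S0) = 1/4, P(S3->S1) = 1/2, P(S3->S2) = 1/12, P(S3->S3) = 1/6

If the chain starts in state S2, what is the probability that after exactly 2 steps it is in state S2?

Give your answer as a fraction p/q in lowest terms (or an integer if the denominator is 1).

Computing P^2 by repeated multiplication:
P^1 =
  S0: [1/6, 1/12, 5/12, 1/3]
  S1: [1/6, 7/12, 1/12, 1/6]
  S2: [1/3, 1/6, 1/3, 1/6]
  S3: [1/4, 1/2, 1/12, 1/6]
P^2 =
  S0: [19/72, 43/144, 35/144, 7/36]
  S1: [7/36, 65/144, 23/144, 7/36]
  S2: [17/72, 19/72, 5/18, 2/9]
  S3: [7/36, 59/144, 3/16, 5/24]

(P^2)[S2 -> S2] = 5/18

Answer: 5/18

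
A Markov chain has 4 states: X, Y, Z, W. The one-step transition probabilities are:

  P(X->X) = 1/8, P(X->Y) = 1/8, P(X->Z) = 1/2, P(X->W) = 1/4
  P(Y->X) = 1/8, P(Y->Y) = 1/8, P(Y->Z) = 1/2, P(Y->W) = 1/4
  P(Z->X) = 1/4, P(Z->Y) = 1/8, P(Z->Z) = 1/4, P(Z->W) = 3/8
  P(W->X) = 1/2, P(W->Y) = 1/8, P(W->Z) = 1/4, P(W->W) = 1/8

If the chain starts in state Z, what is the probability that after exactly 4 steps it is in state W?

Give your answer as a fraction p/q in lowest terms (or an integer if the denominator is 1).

Answer: 1071/4096

Derivation:
Computing P^4 by repeated multiplication:
P^1 =
  X: [1/8, 1/8, 1/2, 1/4]
  Y: [1/8, 1/8, 1/2, 1/4]
  Z: [1/4, 1/8, 1/4, 3/8]
  W: [1/2, 1/8, 1/4, 1/8]
P^2 =
  X: [9/32, 1/8, 5/16, 9/32]
  Y: [9/32, 1/8, 5/16, 9/32]
  Z: [19/64, 1/8, 11/32, 15/64]
  W: [13/64, 1/8, 13/32, 17/64]
P^3 =
  X: [69/256, 1/8, 45/128, 65/256]
  Y: [69/256, 1/8, 45/128, 65/256]
  Z: [131/512, 1/8, 91/256, 135/512]
  W: [141/512, 1/8, 85/256, 137/512]
P^4 =
  X: [541/2048, 1/8, 357/1024, 537/2048]
  Y: [541/2048, 1/8, 357/1024, 537/2048]
  Z: [1099/4096, 1/8, 707/2048, 1071/4096]
  W: [1093/4096, 1/8, 717/2048, 1057/4096]

(P^4)[Z -> W] = 1071/4096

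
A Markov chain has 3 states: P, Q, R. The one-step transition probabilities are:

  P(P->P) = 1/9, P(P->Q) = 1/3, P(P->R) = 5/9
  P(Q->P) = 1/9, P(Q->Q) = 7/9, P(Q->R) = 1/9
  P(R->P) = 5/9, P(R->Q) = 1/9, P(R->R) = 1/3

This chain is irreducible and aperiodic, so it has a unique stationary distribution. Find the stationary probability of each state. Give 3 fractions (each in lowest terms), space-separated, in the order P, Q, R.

The stationary distribution satisfies pi = pi * P, i.e.:
  pi_P = 1/9*pi_P + 1/9*pi_Q + 5/9*pi_R
  pi_Q = 1/3*pi_P + 7/9*pi_Q + 1/9*pi_R
  pi_R = 5/9*pi_P + 1/9*pi_Q + 1/3*pi_R
with normalization: pi_P + pi_Q + pi_R = 1.

Using the first 2 balance equations plus normalization, the linear system A*pi = b is:
  [-8/9, 1/9, 5/9] . pi = 0
  [1/3, -2/9, 1/9] . pi = 0
  [1, 1, 1] . pi = 1

Solving yields:
  pi_P = 11/47
  pi_Q = 23/47
  pi_R = 13/47

Verification (pi * P):
  11/47*1/9 + 23/47*1/9 + 13/47*5/9 = 11/47 = pi_P  (ok)
  11/47*1/3 + 23/47*7/9 + 13/47*1/9 = 23/47 = pi_Q  (ok)
  11/47*5/9 + 23/47*1/9 + 13/47*1/3 = 13/47 = pi_R  (ok)

Answer: 11/47 23/47 13/47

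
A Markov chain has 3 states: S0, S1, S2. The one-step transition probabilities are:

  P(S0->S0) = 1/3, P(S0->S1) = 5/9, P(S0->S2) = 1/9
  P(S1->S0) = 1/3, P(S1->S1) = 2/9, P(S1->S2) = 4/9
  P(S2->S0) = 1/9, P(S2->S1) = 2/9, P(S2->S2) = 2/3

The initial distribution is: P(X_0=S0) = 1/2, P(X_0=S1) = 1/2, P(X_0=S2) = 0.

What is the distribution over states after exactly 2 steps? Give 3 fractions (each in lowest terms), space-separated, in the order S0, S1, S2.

Propagating the distribution step by step (d_{t+1} = d_t * P):
d_0 = (S0=1/2, S1=1/2, S2=0)
  d_1[S0] = 1/2*1/3 + 1/2*1/3 + 0*1/9 = 1/3
  d_1[S1] = 1/2*5/9 + 1/2*2/9 + 0*2/9 = 7/18
  d_1[S2] = 1/2*1/9 + 1/2*4/9 + 0*2/3 = 5/18
d_1 = (S0=1/3, S1=7/18, S2=5/18)
  d_2[S0] = 1/3*1/3 + 7/18*1/3 + 5/18*1/9 = 22/81
  d_2[S1] = 1/3*5/9 + 7/18*2/9 + 5/18*2/9 = 1/3
  d_2[S2] = 1/3*1/9 + 7/18*4/9 + 5/18*2/3 = 32/81
d_2 = (S0=22/81, S1=1/3, S2=32/81)

Answer: 22/81 1/3 32/81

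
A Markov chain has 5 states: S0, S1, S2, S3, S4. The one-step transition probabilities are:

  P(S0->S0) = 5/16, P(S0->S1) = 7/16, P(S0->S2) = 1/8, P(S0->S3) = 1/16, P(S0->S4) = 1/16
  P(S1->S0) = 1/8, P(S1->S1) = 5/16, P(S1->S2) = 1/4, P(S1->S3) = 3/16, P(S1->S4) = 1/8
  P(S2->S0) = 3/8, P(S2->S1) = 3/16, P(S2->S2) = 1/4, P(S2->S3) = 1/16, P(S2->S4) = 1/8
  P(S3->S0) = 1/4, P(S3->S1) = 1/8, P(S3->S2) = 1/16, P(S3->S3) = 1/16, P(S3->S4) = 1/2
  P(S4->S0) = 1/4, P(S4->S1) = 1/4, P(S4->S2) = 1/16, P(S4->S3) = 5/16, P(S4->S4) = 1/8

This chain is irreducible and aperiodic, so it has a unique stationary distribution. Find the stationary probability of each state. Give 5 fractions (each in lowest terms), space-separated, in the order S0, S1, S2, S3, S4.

The stationary distribution satisfies pi = pi * P, i.e.:
  pi_S0 = 5/16*pi_S0 + 1/8*pi_S1 + 3/8*pi_S2 + 1/4*pi_S3 + 1/4*pi_S4
  pi_S1 = 7/16*pi_S0 + 5/16*pi_S1 + 3/16*pi_S2 + 1/8*pi_S3 + 1/4*pi_S4
  pi_S2 = 1/8*pi_S0 + 1/4*pi_S1 + 1/4*pi_S2 + 1/16*pi_S3 + 1/16*pi_S4
  pi_S3 = 1/16*pi_S0 + 3/16*pi_S1 + 1/16*pi_S2 + 1/16*pi_S3 + 5/16*pi_S4
  pi_S4 = 1/16*pi_S0 + 1/8*pi_S1 + 1/8*pi_S2 + 1/2*pi_S3 + 1/8*pi_S4
with normalization: pi_S0 + pi_S1 + pi_S2 + pi_S3 + pi_S4 = 1.

Using the first 4 balance equations plus normalization, the linear system A*pi = b is:
  [-11/16, 1/8, 3/8, 1/4, 1/4] . pi = 0
  [7/16, -11/16, 3/16, 1/8, 1/4] . pi = 0
  [1/8, 1/4, -3/4, 1/16, 1/16] . pi = 0
  [1/16, 3/16, 1/16, -15/16, 5/16] . pi = 0
  [1, 1, 1, 1, 1] . pi = 1

Solving yields:
  pi_S0 = 3688/14751
  pi_S1 = 8477/29502
  pi_S2 = 4793/29502
  pi_S3 = 2047/14751
  pi_S4 = 2381/14751

Verification (pi * P):
  3688/14751*5/16 + 8477/29502*1/8 + 4793/29502*3/8 + 2047/14751*1/4 + 2381/14751*1/4 = 3688/14751 = pi_S0  (ok)
  3688/14751*7/16 + 8477/29502*5/16 + 4793/29502*3/16 + 2047/14751*1/8 + 2381/14751*1/4 = 8477/29502 = pi_S1  (ok)
  3688/14751*1/8 + 8477/29502*1/4 + 4793/29502*1/4 + 2047/14751*1/16 + 2381/14751*1/16 = 4793/29502 = pi_S2  (ok)
  3688/14751*1/16 + 8477/29502*3/16 + 4793/29502*1/16 + 2047/14751*1/16 + 2381/14751*5/16 = 2047/14751 = pi_S3  (ok)
  3688/14751*1/16 + 8477/29502*1/8 + 4793/29502*1/8 + 2047/14751*1/2 + 2381/14751*1/8 = 2381/14751 = pi_S4  (ok)

Answer: 3688/14751 8477/29502 4793/29502 2047/14751 2381/14751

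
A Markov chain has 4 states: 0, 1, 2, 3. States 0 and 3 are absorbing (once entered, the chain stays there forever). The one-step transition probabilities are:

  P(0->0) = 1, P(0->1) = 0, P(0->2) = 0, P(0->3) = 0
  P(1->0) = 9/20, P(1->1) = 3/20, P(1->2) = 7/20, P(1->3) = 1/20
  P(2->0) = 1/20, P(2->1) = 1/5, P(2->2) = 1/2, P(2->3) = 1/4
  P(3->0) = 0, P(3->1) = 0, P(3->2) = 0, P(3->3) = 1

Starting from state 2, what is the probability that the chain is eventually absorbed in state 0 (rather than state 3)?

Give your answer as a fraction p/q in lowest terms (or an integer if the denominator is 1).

Let a_i = P(absorbed in 0 | start in state i).
Boundary conditions: a_0 = 1, a_3 = 0.
For each transient state i, a_i = sum_j P(i->j) * a_j:
  a_1 = 9/20*a_0 + 3/20*a_1 + 7/20*a_2 + 1/20*a_3
  a_2 = 1/20*a_0 + 1/5*a_1 + 1/2*a_2 + 1/4*a_3

Substituting a_0 = 1 and a_3 = 0, rearrange to (I - Q) a = r where r[i] = P(i -> 0):
  [17/20, -7/20] . (a_1, a_2) = 9/20
  [-1/5, 1/2] . (a_1, a_2) = 1/20

Solving yields:
  a_1 = 97/142
  a_2 = 53/142

Starting state is 2, so the absorption probability is a_2 = 53/142.

Answer: 53/142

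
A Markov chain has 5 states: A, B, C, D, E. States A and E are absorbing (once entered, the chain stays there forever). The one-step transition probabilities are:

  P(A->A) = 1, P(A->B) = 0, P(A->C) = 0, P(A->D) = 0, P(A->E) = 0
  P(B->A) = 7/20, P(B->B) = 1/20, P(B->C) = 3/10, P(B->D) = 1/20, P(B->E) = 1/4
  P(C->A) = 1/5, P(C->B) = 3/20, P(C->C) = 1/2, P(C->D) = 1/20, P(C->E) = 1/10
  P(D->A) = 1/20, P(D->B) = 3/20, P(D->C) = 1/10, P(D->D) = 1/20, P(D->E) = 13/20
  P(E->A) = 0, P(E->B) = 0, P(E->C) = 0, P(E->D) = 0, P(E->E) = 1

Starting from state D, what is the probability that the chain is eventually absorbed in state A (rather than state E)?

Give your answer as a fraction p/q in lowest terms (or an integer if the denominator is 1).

Answer: 81/397

Derivation:
Let a_i = P(absorbed in A | start in state i).
Boundary conditions: a_A = 1, a_E = 0.
For each transient state i, a_i = sum_j P(i->j) * a_j:
  a_B = 7/20*a_A + 1/20*a_B + 3/10*a_C + 1/20*a_D + 1/4*a_E
  a_C = 1/5*a_A + 3/20*a_B + 1/2*a_C + 1/20*a_D + 1/10*a_E
  a_D = 1/20*a_A + 3/20*a_B + 1/10*a_C + 1/20*a_D + 13/20*a_E

Substituting a_A = 1 and a_E = 0, rearrange to (I - Q) a = r where r[i] = P(i -> A):
  [19/20, -3/10, -1/20] . (a_B, a_C, a_D) = 7/20
  [-3/20, 1/2, -1/20] . (a_B, a_C, a_D) = 1/5
  [-3/20, -1/10, 19/20] . (a_B, a_C, a_D) = 1/20

Solving yields:
  a_B = 449/794
  a_C = 937/1588
  a_D = 81/397

Starting state is D, so the absorption probability is a_D = 81/397.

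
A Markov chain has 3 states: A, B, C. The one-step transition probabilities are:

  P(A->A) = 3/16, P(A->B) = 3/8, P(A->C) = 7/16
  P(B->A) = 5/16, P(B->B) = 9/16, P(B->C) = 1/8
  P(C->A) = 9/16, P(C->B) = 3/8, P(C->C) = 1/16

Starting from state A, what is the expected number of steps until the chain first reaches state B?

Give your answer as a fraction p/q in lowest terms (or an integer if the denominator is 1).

Answer: 8/3

Derivation:
Let h_i = expected steps to first reach B from state i.
Boundary: h_B = 0.
First-step equations for the other states:
  h_A = 1 + 3/16*h_A + 3/8*h_B + 7/16*h_C
  h_C = 1 + 9/16*h_A + 3/8*h_B + 1/16*h_C

Substituting h_B = 0 and rearranging gives the linear system (I - Q) h = 1:
  [13/16, -7/16] . (h_A, h_C) = 1
  [-9/16, 15/16] . (h_A, h_C) = 1

Solving yields:
  h_A = 8/3
  h_C = 8/3

Starting state is A, so the expected hitting time is h_A = 8/3.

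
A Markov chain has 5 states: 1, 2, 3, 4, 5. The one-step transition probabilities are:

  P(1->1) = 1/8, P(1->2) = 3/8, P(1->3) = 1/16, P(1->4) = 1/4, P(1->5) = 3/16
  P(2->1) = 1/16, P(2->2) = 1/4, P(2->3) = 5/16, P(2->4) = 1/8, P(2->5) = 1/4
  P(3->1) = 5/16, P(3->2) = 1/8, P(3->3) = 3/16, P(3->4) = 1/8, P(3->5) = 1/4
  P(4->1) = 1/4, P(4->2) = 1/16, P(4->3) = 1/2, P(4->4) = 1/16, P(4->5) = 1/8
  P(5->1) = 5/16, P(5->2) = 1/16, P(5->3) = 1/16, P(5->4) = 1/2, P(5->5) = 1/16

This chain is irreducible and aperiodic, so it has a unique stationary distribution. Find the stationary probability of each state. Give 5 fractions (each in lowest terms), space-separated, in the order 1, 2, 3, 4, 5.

Answer: 10203/47437 16787/94874 21327/94874 9754/47437 8423/47437

Derivation:
The stationary distribution satisfies pi = pi * P, i.e.:
  pi_1 = 1/8*pi_1 + 1/16*pi_2 + 5/16*pi_3 + 1/4*pi_4 + 5/16*pi_5
  pi_2 = 3/8*pi_1 + 1/4*pi_2 + 1/8*pi_3 + 1/16*pi_4 + 1/16*pi_5
  pi_3 = 1/16*pi_1 + 5/16*pi_2 + 3/16*pi_3 + 1/2*pi_4 + 1/16*pi_5
  pi_4 = 1/4*pi_1 + 1/8*pi_2 + 1/8*pi_3 + 1/16*pi_4 + 1/2*pi_5
  pi_5 = 3/16*pi_1 + 1/4*pi_2 + 1/4*pi_3 + 1/8*pi_4 + 1/16*pi_5
with normalization: pi_1 + pi_2 + pi_3 + pi_4 + pi_5 = 1.

Using the first 4 balance equations plus normalization, the linear system A*pi = b is:
  [-7/8, 1/16, 5/16, 1/4, 5/16] . pi = 0
  [3/8, -3/4, 1/8, 1/16, 1/16] . pi = 0
  [1/16, 5/16, -13/16, 1/2, 1/16] . pi = 0
  [1/4, 1/8, 1/8, -15/16, 1/2] . pi = 0
  [1, 1, 1, 1, 1] . pi = 1

Solving yields:
  pi_1 = 10203/47437
  pi_2 = 16787/94874
  pi_3 = 21327/94874
  pi_4 = 9754/47437
  pi_5 = 8423/47437

Verification (pi * P):
  10203/47437*1/8 + 16787/94874*1/16 + 21327/94874*5/16 + 9754/47437*1/4 + 8423/47437*5/16 = 10203/47437 = pi_1  (ok)
  10203/47437*3/8 + 16787/94874*1/4 + 21327/94874*1/8 + 9754/47437*1/16 + 8423/47437*1/16 = 16787/94874 = pi_2  (ok)
  10203/47437*1/16 + 16787/94874*5/16 + 21327/94874*3/16 + 9754/47437*1/2 + 8423/47437*1/16 = 21327/94874 = pi_3  (ok)
  10203/47437*1/4 + 16787/94874*1/8 + 21327/94874*1/8 + 9754/47437*1/16 + 8423/47437*1/2 = 9754/47437 = pi_4  (ok)
  10203/47437*3/16 + 16787/94874*1/4 + 21327/94874*1/4 + 9754/47437*1/8 + 8423/47437*1/16 = 8423/47437 = pi_5  (ok)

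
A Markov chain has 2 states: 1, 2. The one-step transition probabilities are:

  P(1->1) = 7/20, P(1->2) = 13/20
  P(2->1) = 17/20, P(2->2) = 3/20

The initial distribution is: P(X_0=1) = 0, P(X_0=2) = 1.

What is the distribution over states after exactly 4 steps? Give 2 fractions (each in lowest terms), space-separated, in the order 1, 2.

Answer: 17/32 15/32

Derivation:
Propagating the distribution step by step (d_{t+1} = d_t * P):
d_0 = (1=0, 2=1)
  d_1[1] = 0*7/20 + 1*17/20 = 17/20
  d_1[2] = 0*13/20 + 1*3/20 = 3/20
d_1 = (1=17/20, 2=3/20)
  d_2[1] = 17/20*7/20 + 3/20*17/20 = 17/40
  d_2[2] = 17/20*13/20 + 3/20*3/20 = 23/40
d_2 = (1=17/40, 2=23/40)
  d_3[1] = 17/40*7/20 + 23/40*17/20 = 51/80
  d_3[2] = 17/40*13/20 + 23/40*3/20 = 29/80
d_3 = (1=51/80, 2=29/80)
  d_4[1] = 51/80*7/20 + 29/80*17/20 = 17/32
  d_4[2] = 51/80*13/20 + 29/80*3/20 = 15/32
d_4 = (1=17/32, 2=15/32)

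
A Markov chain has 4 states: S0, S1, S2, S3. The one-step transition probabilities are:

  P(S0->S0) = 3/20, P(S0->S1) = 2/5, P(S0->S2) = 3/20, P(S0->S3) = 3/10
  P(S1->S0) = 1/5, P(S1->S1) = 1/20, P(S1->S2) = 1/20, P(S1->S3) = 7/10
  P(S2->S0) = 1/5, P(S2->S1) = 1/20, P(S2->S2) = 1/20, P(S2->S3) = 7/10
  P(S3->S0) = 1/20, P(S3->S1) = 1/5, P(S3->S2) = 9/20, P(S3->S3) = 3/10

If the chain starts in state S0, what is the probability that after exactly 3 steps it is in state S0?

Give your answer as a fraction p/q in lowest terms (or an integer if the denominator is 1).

Computing P^3 by repeated multiplication:
P^1 =
  S0: [3/20, 2/5, 3/20, 3/10]
  S1: [1/5, 1/20, 1/20, 7/10]
  S2: [1/5, 1/20, 1/20, 7/10]
  S3: [1/20, 1/5, 9/20, 3/10]
P^2 =
  S0: [59/400, 59/400, 37/200, 13/25]
  S1: [17/200, 9/40, 7/20, 17/50]
  S2: [17/200, 9/40, 7/20, 17/50]
  S3: [61/400, 9/80, 7/40, 14/25]
P^3 =
  S0: [917/8000, 1437/8000, 1091/4000, 433/1000]
  S1: [579/4000, 523/4000, 389/2000, 53/100]
  S2: [579/4000, 523/4000, 389/2000, 53/100]
  S3: [867/8000, 1499/8000, 1157/4000, 83/200]

(P^3)[S0 -> S0] = 917/8000

Answer: 917/8000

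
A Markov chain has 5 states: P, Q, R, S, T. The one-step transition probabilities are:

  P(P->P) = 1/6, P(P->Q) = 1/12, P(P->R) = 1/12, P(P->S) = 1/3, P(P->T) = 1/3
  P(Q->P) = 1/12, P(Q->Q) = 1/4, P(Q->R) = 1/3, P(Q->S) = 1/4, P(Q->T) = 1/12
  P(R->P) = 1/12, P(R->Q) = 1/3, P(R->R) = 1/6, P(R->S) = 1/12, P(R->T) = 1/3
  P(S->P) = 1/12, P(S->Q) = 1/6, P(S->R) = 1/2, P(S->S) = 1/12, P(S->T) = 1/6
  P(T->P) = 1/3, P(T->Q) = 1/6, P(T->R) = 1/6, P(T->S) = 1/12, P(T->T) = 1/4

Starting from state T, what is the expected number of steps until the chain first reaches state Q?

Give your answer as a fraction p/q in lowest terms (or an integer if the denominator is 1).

Answer: 12744/2309

Derivation:
Let h_i = expected steps to first reach Q from state i.
Boundary: h_Q = 0.
First-step equations for the other states:
  h_P = 1 + 1/6*h_P + 1/12*h_Q + 1/12*h_R + 1/3*h_S + 1/3*h_T
  h_R = 1 + 1/12*h_P + 1/3*h_Q + 1/6*h_R + 1/12*h_S + 1/3*h_T
  h_S = 1 + 1/12*h_P + 1/6*h_Q + 1/2*h_R + 1/12*h_S + 1/6*h_T
  h_T = 1 + 1/3*h_P + 1/6*h_Q + 1/6*h_R + 1/12*h_S + 1/4*h_T

Substituting h_Q = 0 and rearranging gives the linear system (I - Q) h = 1:
  [5/6, -1/12, -1/3, -1/3] . (h_P, h_R, h_S, h_T) = 1
  [-1/12, 5/6, -1/12, -1/3] . (h_P, h_R, h_S, h_T) = 1
  [-1/12, -1/2, 11/12, -1/6] . (h_P, h_R, h_S, h_T) = 1
  [-1/3, -1/6, -1/12, 3/4] . (h_P, h_R, h_S, h_T) = 1

Solving yields:
  h_P = 13608/2309
  h_R = 10404/2309
  h_S = 11748/2309
  h_T = 12744/2309

Starting state is T, so the expected hitting time is h_T = 12744/2309.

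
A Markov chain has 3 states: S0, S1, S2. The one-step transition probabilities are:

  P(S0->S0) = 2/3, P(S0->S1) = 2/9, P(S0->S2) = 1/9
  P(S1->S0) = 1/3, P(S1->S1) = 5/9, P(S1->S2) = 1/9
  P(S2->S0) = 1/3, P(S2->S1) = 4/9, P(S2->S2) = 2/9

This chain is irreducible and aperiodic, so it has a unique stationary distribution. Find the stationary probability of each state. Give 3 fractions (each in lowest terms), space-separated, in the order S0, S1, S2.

The stationary distribution satisfies pi = pi * P, i.e.:
  pi_S0 = 2/3*pi_S0 + 1/3*pi_S1 + 1/3*pi_S2
  pi_S1 = 2/9*pi_S0 + 5/9*pi_S1 + 4/9*pi_S2
  pi_S2 = 1/9*pi_S0 + 1/9*pi_S1 + 2/9*pi_S2
with normalization: pi_S0 + pi_S1 + pi_S2 = 1.

Using the first 2 balance equations plus normalization, the linear system A*pi = b is:
  [-1/3, 1/3, 1/3] . pi = 0
  [2/9, -4/9, 4/9] . pi = 0
  [1, 1, 1] . pi = 1

Solving yields:
  pi_S0 = 1/2
  pi_S1 = 3/8
  pi_S2 = 1/8

Verification (pi * P):
  1/2*2/3 + 3/8*1/3 + 1/8*1/3 = 1/2 = pi_S0  (ok)
  1/2*2/9 + 3/8*5/9 + 1/8*4/9 = 3/8 = pi_S1  (ok)
  1/2*1/9 + 3/8*1/9 + 1/8*2/9 = 1/8 = pi_S2  (ok)

Answer: 1/2 3/8 1/8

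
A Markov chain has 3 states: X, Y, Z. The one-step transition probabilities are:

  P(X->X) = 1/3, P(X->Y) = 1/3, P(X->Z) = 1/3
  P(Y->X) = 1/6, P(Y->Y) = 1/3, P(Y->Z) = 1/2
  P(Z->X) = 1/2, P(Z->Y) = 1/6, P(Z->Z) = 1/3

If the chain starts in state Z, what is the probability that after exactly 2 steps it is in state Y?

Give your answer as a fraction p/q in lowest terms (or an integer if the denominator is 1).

Computing P^2 by repeated multiplication:
P^1 =
  X: [1/3, 1/3, 1/3]
  Y: [1/6, 1/3, 1/2]
  Z: [1/2, 1/6, 1/3]
P^2 =
  X: [1/3, 5/18, 7/18]
  Y: [13/36, 1/4, 7/18]
  Z: [13/36, 5/18, 13/36]

(P^2)[Z -> Y] = 5/18

Answer: 5/18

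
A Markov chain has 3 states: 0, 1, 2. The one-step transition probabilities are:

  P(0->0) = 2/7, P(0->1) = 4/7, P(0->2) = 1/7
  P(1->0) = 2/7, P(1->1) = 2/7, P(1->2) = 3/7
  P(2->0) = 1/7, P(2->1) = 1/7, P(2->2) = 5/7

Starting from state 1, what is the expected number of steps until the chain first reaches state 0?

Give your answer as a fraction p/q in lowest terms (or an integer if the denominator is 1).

Let h_i = expected steps to first reach 0 from state i.
Boundary: h_0 = 0.
First-step equations for the other states:
  h_1 = 1 + 2/7*h_0 + 2/7*h_1 + 3/7*h_2
  h_2 = 1 + 1/7*h_0 + 1/7*h_1 + 5/7*h_2

Substituting h_0 = 0 and rearranging gives the linear system (I - Q) h = 1:
  [5/7, -3/7] . (h_1, h_2) = 1
  [-1/7, 2/7] . (h_1, h_2) = 1

Solving yields:
  h_1 = 5
  h_2 = 6

Starting state is 1, so the expected hitting time is h_1 = 5.

Answer: 5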